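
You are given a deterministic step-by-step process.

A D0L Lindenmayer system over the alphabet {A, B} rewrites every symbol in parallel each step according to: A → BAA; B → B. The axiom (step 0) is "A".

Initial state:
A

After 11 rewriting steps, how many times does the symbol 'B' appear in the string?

k=0  A
k=1  BAA
k=2  BBAABAA
k=3  BBBAABAABBAABAA
k=4  BBBBAABAABBAABAABBBAABAABBAABAA
k=5  BBBBBAABAABBAABAABBBAABAABBAABAABBBBAABAABBAABAABBBAABAABBAABAA
k=6  BBBBBBAABAABBAABAABBBAABAABBAABAABBBBAABAABBAABAABBBAABAAB…AABAABBAABAABBBAABAABBAABAABBBBAABAABBAABAABBBAABAABBAABAA  (len 127)
k=7  BBBBBBBAABAABBAABAABBBAABAABBAABAABBBBAABAABBAABAABBBAABAA…AABAABBAABAABBBAABAABBAABAABBBBAABAABBAABAABBBAABAABBAABAA  (len 255)
k=8  BBBBBBBBAABAABBAABAABBBAABAABBAABAABBBBAABAABBAABAABBBAABA…AABAABBAABAABBBAABAABBAABAABBBBAABAABBAABAABBBAABAABBAABAA  (len 511)
k=9  BBBBBBBBBAABAABBAABAABBBAABAABBAABAABBBBAABAABBAABAABBBAAB…AABAABBAABAABBBAABAABBAABAABBBBAABAABBAABAABBBAABAABBAABAA  (len 1023)
k=10  BBBBBBBBBBAABAABBAABAABBBAABAABBAABAABBBBAABAABBAABAABBBAA…AABAABBAABAABBBAABAABBAABAABBBBAABAABBAABAABBBAABAABBAABAA  (len 2047)
k=11  BBBBBBBBBBBAABAABBAABAABBBAABAABBAABAABBBBAABAABBAABAABBBA…AABAABBAABAABBBAABAABBAABAABBBBAABAABBAABAABBBAABAABBAABAA  (len 4095)

2047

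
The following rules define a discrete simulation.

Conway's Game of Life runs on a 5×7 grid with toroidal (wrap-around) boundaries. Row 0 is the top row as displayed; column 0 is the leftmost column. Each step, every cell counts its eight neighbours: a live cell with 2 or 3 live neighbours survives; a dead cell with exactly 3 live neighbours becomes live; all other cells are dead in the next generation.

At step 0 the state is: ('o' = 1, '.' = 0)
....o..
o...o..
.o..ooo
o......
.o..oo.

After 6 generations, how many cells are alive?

5

t=0: ....o..
o...o..
.o..ooo
o......
.o..oo.
t=1: ...oo..
o..oo.o
.o..ooo
oo.....
....oo.
t=2: ......o
o.o...o
.oooo..
oo.....
...ooo.
t=3: o..oo.o
o.o..oo
...o..o
oo...o.
o...ooo
t=4: ...o...
.oo....
..o.o..
.o.....
...o...
t=5: ...o...
.oo....
..oo...
..oo...
..o....
t=6: .o.o...
.o.....
.......
.o.....
..o....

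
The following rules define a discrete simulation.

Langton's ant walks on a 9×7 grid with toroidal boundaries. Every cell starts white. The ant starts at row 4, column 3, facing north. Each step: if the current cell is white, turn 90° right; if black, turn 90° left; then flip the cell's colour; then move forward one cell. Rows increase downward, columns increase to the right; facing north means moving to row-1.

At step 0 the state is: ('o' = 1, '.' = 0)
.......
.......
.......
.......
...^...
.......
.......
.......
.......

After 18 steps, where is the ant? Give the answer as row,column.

[0] .......
.......
.......
.......
...^...
.......
.......
.......
.......
[1] .......
.......
.......
.......
...o>..
.......
.......
.......
.......
[2] .......
.......
.......
.......
...oo..
....v..
.......
.......
.......
[3] .......
.......
.......
.......
...oo..
...<o..
.......
.......
.......
[4] .......
.......
.......
.......
...^o..
...oo..
.......
.......
.......
[5] .......
.......
.......
.......
..<.o..
...oo..
.......
.......
.......
[6] .......
.......
.......
..^....
..o.o..
...oo..
.......
.......
.......
[7] .......
.......
.......
..o>...
..o.o..
...oo..
.......
.......
.......
[8] .......
.......
.......
..oo...
..ovo..
...oo..
.......
.......
.......
[9] .......
.......
.......
..oo...
..<oo..
...oo..
.......
.......
.......
[10] .......
.......
.......
..oo...
...oo..
..voo..
.......
.......
.......
[11] .......
.......
.......
..oo...
...oo..
.<ooo..
.......
.......
.......
[12] .......
.......
.......
..oo...
.^.oo..
.oooo..
.......
.......
.......
[13] .......
.......
.......
..oo...
.o>oo..
.oooo..
.......
.......
.......
[14] .......
.......
.......
..oo...
.oooo..
.ovoo..
.......
.......
.......
[15] .......
.......
.......
..oo...
.oooo..
.o.>o..
.......
.......
.......
[16] .......
.......
.......
..oo...
.oo^o..
.o..o..
.......
.......
.......
[17] .......
.......
.......
..oo...
.o<.o..
.o..o..
.......
.......
.......
[18] .......
.......
.......
..oo...
.o..o..
.ov.o..
.......
.......
.......

5,2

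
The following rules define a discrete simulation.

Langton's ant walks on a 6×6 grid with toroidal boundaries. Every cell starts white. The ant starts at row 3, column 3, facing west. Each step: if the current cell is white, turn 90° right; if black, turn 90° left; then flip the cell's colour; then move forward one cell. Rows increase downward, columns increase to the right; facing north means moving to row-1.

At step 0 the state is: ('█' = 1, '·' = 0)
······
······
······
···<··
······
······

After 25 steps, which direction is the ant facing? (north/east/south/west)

step 0: ······
······
······
···<··
······
······
step 1: ······
······
···^··
···█··
······
······
step 2: ······
······
···█>·
···█··
······
······
step 3: ······
······
···██·
···█v·
······
······
step 4: ······
······
···██·
···<█·
······
······
step 5: ······
······
···██·
····█·
···v··
······
step 6: ······
······
···██·
····█·
··<█··
······
step 7: ······
······
···██·
··^·█·
··██··
······
step 8: ······
······
···██·
··█>█·
··██··
······
step 9: ······
······
···██·
··███·
··█v··
······
step 10: ······
······
···██·
··███·
··█·>·
······
step 11: ······
······
···██·
··███·
··█·█·
····v·
step 12: ······
······
···██·
··███·
··█·█·
···<█·
step 13: ······
······
···██·
··███·
··█^█·
···██·
step 14: ······
······
···██·
··███·
··██>·
···██·
step 15: ······
······
···██·
··██^·
··██··
···██·
step 16: ······
······
···██·
··█<··
··██··
···██·
step 17: ······
······
···██·
··█···
··█v··
···██·
step 18: ······
······
···██·
··█···
··█·>·
···██·
step 19: ······
······
···██·
··█···
··█·█·
···█v·
step 20: ······
······
···██·
··█···
··█·█·
···█·>
step 21: ·····v
······
···██·
··█···
··█·█·
···█·█
step 22: ····<█
······
···██·
··█···
··█·█·
···█·█
step 23: ····██
······
···██·
··█···
··█·█·
···█^█
step 24: ····██
······
···██·
··█···
··█·█·
···██>
step 25: ····██
······
···██·
··█···
··█·█^
···██·

north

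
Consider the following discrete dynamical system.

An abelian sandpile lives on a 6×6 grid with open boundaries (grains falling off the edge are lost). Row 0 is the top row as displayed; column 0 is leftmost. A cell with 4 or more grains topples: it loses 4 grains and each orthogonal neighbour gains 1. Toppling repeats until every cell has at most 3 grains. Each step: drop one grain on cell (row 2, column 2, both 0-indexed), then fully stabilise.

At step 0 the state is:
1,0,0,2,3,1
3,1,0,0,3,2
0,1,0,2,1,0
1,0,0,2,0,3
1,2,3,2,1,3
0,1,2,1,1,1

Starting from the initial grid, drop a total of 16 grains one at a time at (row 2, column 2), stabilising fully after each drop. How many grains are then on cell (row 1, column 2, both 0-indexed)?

1

t=0: 1,0,0,2,3,1
3,1,0,0,3,2
0,1,0,2,1,0
1,0,0,2,0,3
1,2,3,2,1,3
0,1,2,1,1,1
t=1: 1,0,0,2,3,1
3,1,0,0,3,2
0,1,1,2,1,0
1,0,0,2,0,3
1,2,3,2,1,3
0,1,2,1,1,1
t=2: 1,0,0,2,3,1
3,1,0,0,3,2
0,1,2,2,1,0
1,0,0,2,0,3
1,2,3,2,1,3
0,1,2,1,1,1
t=3: 1,0,0,2,3,1
3,1,0,0,3,2
0,1,3,2,1,0
1,0,0,2,0,3
1,2,3,2,1,3
0,1,2,1,1,1
t=4: 1,0,0,2,3,1
3,1,1,0,3,2
0,2,0,3,1,0
1,0,1,2,0,3
1,2,3,2,1,3
0,1,2,1,1,1
t=5: 1,0,0,2,3,1
3,1,1,0,3,2
0,2,1,3,1,0
1,0,1,2,0,3
1,2,3,2,1,3
0,1,2,1,1,1
t=6: 1,0,0,2,3,1
3,1,1,0,3,2
0,2,2,3,1,0
1,0,1,2,0,3
1,2,3,2,1,3
0,1,2,1,1,1
t=7: 1,0,0,2,3,1
3,1,1,0,3,2
0,2,3,3,1,0
1,0,1,2,0,3
1,2,3,2,1,3
0,1,2,1,1,1
t=8: 1,0,0,2,3,1
3,1,2,1,3,2
0,3,1,0,2,0
1,0,2,3,0,3
1,2,3,2,1,3
0,1,2,1,1,1
t=9: 1,0,0,2,3,1
3,1,2,1,3,2
0,3,2,0,2,0
1,0,2,3,0,3
1,2,3,2,1,3
0,1,2,1,1,1
t=10: 1,0,0,2,3,1
3,1,2,1,3,2
0,3,3,0,2,0
1,0,2,3,0,3
1,2,3,2,1,3
0,1,2,1,1,1
t=11: 1,0,0,2,3,1
3,2,3,1,3,2
1,0,1,1,2,0
1,1,3,3,0,3
1,2,3,2,1,3
0,1,2,1,1,1
t=12: 1,0,0,2,3,1
3,2,3,1,3,2
1,0,2,1,2,0
1,1,3,3,0,3
1,2,3,2,1,3
0,1,2,1,1,1
t=13: 1,0,0,2,3,1
3,2,3,1,3,2
1,0,3,1,2,0
1,1,3,3,0,3
1,2,3,2,1,3
0,1,2,1,1,1
t=14: 1,0,1,2,3,1
3,3,0,2,3,2
1,1,2,3,2,0
1,2,2,1,1,3
1,3,1,0,2,3
0,1,3,2,1,1
t=15: 1,0,1,2,3,1
3,3,0,2,3,2
1,1,3,3,2,0
1,2,2,1,1,3
1,3,1,0,2,3
0,1,3,2,1,1
t=16: 1,0,1,2,3,1
3,3,1,3,3,2
1,2,1,0,3,0
1,2,3,2,1,3
1,3,1,0,2,3
0,1,3,2,1,1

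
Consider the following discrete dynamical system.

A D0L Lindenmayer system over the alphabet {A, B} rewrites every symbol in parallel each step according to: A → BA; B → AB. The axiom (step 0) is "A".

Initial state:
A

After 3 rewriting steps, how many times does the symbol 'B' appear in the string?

k=0  A
k=1  BA
k=2  ABBA
k=3  BAABABBA

4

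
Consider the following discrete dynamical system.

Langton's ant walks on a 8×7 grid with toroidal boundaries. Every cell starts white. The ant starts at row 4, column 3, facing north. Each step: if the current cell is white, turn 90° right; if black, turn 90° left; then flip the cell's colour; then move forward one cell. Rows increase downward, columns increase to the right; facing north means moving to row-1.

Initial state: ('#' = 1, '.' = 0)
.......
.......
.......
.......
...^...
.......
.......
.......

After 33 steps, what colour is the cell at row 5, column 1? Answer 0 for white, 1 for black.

0

t=0: .......
.......
.......
.......
...^...
.......
.......
.......
t=1: .......
.......
.......
.......
...#>..
.......
.......
.......
t=2: .......
.......
.......
.......
...##..
....v..
.......
.......
t=3: .......
.......
.......
.......
...##..
...<#..
.......
.......
t=4: .......
.......
.......
.......
...^#..
...##..
.......
.......
t=5: .......
.......
.......
.......
..<.#..
...##..
.......
.......
t=6: .......
.......
.......
..^....
..#.#..
...##..
.......
.......
t=7: .......
.......
.......
..#>...
..#.#..
...##..
.......
.......
t=8: .......
.......
.......
..##...
..#v#..
...##..
.......
.......
t=9: .......
.......
.......
..##...
..<##..
...##..
.......
.......
t=10: .......
.......
.......
..##...
...##..
..v##..
.......
.......
t=11: .......
.......
.......
..##...
...##..
.<###..
.......
.......
t=12: .......
.......
.......
..##...
.^.##..
.####..
.......
.......
t=13: .......
.......
.......
..##...
.#>##..
.####..
.......
.......
t=14: .......
.......
.......
..##...
.####..
.#v##..
.......
.......
t=15: .......
.......
.......
..##...
.####..
.#.>#..
.......
.......
t=16: .......
.......
.......
..##...
.##^#..
.#..#..
.......
.......
t=17: .......
.......
.......
..##...
.#<.#..
.#..#..
.......
.......
t=18: .......
.......
.......
..##...
.#..#..
.#v.#..
.......
.......
t=19: .......
.......
.......
..##...
.#..#..
.<#.#..
.......
.......
t=20: .......
.......
.......
..##...
.#..#..
..#.#..
.v.....
.......
t=21: .......
.......
.......
..##...
.#..#..
..#.#..
<#.....
.......
t=22: .......
.......
.......
..##...
.#..#..
^.#.#..
##.....
.......
t=23: .......
.......
.......
..##...
.#..#..
#>#.#..
##.....
.......
t=24: .......
.......
.......
..##...
.#..#..
###.#..
#v.....
.......
t=25: .......
.......
.......
..##...
.#..#..
###.#..
#.>....
.......
t=26: .......
.......
.......
..##...
.#..#..
###.#..
#.#....
..v....
t=27: .......
.......
.......
..##...
.#..#..
###.#..
#.#....
.<#....
t=28: .......
.......
.......
..##...
.#..#..
###.#..
#^#....
.##....
t=29: .......
.......
.......
..##...
.#..#..
###.#..
##>....
.##....
t=30: .......
.......
.......
..##...
.#..#..
##^.#..
##.....
.##....
t=31: .......
.......
.......
..##...
.#..#..
#<..#..
##.....
.##....
t=32: .......
.......
.......
..##...
.#..#..
#...#..
#v.....
.##....
t=33: .......
.......
.......
..##...
.#..#..
#...#..
#.>....
.##....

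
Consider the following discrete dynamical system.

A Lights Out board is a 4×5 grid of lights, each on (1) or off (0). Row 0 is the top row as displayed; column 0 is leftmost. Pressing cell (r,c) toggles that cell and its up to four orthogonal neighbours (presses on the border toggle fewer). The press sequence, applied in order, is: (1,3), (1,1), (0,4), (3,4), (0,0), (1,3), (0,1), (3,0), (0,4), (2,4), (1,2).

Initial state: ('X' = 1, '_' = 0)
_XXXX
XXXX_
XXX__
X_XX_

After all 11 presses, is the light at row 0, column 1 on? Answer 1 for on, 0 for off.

0

step 0: _XXXX
XXXX_
XXX__
X_XX_
step 1: _XX_X
XX__X
XXXX_
X_XX_
step 2: __X_X
__X_X
X_XX_
X_XX_
step 3: __XX_
__X__
X_XX_
X_XX_
step 4: __XX_
__X__
X_XXX
X_X_X
step 5: XXXX_
X_X__
X_XXX
X_X_X
step 6: XXX__
X__XX
X_X_X
X_X_X
step 7: _____
XX_XX
X_X_X
X_X_X
step 8: _____
XX_XX
__X_X
_XX_X
step 9: ___XX
XX_X_
__X_X
_XX_X
step 10: ___XX
XX_XX
__XX_
_XX__
step 11: __XXX
X_X_X
___X_
_XX__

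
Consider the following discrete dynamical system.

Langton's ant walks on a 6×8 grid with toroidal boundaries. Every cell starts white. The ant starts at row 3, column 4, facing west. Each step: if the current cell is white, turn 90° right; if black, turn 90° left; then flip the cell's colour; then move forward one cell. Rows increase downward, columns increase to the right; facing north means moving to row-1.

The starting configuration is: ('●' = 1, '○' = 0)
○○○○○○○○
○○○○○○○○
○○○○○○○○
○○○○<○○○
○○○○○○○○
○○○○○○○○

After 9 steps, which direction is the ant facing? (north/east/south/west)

step 0: ○○○○○○○○
○○○○○○○○
○○○○○○○○
○○○○<○○○
○○○○○○○○
○○○○○○○○
step 1: ○○○○○○○○
○○○○○○○○
○○○○^○○○
○○○○●○○○
○○○○○○○○
○○○○○○○○
step 2: ○○○○○○○○
○○○○○○○○
○○○○●>○○
○○○○●○○○
○○○○○○○○
○○○○○○○○
step 3: ○○○○○○○○
○○○○○○○○
○○○○●●○○
○○○○●v○○
○○○○○○○○
○○○○○○○○
step 4: ○○○○○○○○
○○○○○○○○
○○○○●●○○
○○○○<●○○
○○○○○○○○
○○○○○○○○
step 5: ○○○○○○○○
○○○○○○○○
○○○○●●○○
○○○○○●○○
○○○○v○○○
○○○○○○○○
step 6: ○○○○○○○○
○○○○○○○○
○○○○●●○○
○○○○○●○○
○○○<●○○○
○○○○○○○○
step 7: ○○○○○○○○
○○○○○○○○
○○○○●●○○
○○○^○●○○
○○○●●○○○
○○○○○○○○
step 8: ○○○○○○○○
○○○○○○○○
○○○○●●○○
○○○●>●○○
○○○●●○○○
○○○○○○○○
step 9: ○○○○○○○○
○○○○○○○○
○○○○●●○○
○○○●●●○○
○○○●v○○○
○○○○○○○○

south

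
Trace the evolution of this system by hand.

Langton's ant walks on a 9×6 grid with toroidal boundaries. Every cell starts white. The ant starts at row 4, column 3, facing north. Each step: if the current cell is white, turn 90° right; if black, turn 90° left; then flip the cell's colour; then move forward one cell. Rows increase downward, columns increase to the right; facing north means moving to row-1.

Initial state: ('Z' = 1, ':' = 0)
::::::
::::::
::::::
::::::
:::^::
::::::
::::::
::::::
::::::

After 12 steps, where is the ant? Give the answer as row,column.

4,1

step 0: ::::::
::::::
::::::
::::::
:::^::
::::::
::::::
::::::
::::::
step 1: ::::::
::::::
::::::
::::::
:::Z>:
::::::
::::::
::::::
::::::
step 2: ::::::
::::::
::::::
::::::
:::ZZ:
::::v:
::::::
::::::
::::::
step 3: ::::::
::::::
::::::
::::::
:::ZZ:
:::<Z:
::::::
::::::
::::::
step 4: ::::::
::::::
::::::
::::::
:::^Z:
:::ZZ:
::::::
::::::
::::::
step 5: ::::::
::::::
::::::
::::::
::<:Z:
:::ZZ:
::::::
::::::
::::::
step 6: ::::::
::::::
::::::
::^:::
::Z:Z:
:::ZZ:
::::::
::::::
::::::
step 7: ::::::
::::::
::::::
::Z>::
::Z:Z:
:::ZZ:
::::::
::::::
::::::
step 8: ::::::
::::::
::::::
::ZZ::
::ZvZ:
:::ZZ:
::::::
::::::
::::::
step 9: ::::::
::::::
::::::
::ZZ::
::<ZZ:
:::ZZ:
::::::
::::::
::::::
step 10: ::::::
::::::
::::::
::ZZ::
:::ZZ:
::vZZ:
::::::
::::::
::::::
step 11: ::::::
::::::
::::::
::ZZ::
:::ZZ:
:<ZZZ:
::::::
::::::
::::::
step 12: ::::::
::::::
::::::
::ZZ::
:^:ZZ:
:ZZZZ:
::::::
::::::
::::::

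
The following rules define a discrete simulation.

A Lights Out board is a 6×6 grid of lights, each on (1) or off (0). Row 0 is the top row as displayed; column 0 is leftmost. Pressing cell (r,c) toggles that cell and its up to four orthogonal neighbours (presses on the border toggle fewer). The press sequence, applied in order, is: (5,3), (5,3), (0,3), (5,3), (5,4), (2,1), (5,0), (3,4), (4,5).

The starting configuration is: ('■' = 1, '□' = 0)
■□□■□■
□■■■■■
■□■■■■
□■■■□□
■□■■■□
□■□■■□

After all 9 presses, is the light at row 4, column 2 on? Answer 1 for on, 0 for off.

1

step 0: ■□□■□■
□■■■■■
■□■■■■
□■■■□□
■□■■■□
□■□■■□
step 1: ■□□■□■
□■■■■■
■□■■■■
□■■■□□
■□■□■□
□■■□□□
step 2: ■□□■□■
□■■■■■
■□■■■■
□■■■□□
■□■■■□
□■□■■□
step 3: ■□■□■■
□■■□■■
■□■■■■
□■■■□□
■□■■■□
□■□■■□
step 4: ■□■□■■
□■■□■■
■□■■■■
□■■■□□
■□■□■□
□■■□□□
step 5: ■□■□■■
□■■□■■
■□■■■■
□■■■□□
■□■□□□
□■■■■■
step 6: ■□■□■■
□□■□■■
□■□■■■
□□■■□□
■□■□□□
□■■■■■
step 7: ■□■□■■
□□■□■■
□■□■■■
□□■■□□
□□■□□□
■□■■■■
step 8: ■□■□■■
□□■□■■
□■□■□■
□□■□■■
□□■□■□
■□■■■■
step 9: ■□■□■■
□□■□■■
□■□■□■
□□■□■□
□□■□□■
■□■■■□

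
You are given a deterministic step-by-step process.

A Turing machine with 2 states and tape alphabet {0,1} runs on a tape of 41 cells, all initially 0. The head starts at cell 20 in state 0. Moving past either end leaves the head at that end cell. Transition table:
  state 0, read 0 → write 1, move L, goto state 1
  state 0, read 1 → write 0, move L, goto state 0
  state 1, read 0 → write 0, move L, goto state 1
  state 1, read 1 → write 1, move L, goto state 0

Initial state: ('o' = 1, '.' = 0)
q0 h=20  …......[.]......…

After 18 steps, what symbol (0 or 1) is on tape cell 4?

0

t=0: q0 h=20  …......[.]......…
t=1: q1 h=19  …......[.]o.....…
t=2: q1 h=18  …......[.].o....…
t=3: q1 h=17  …......[.]..o...…
t=4: q1 h=16  …......[.]...o..…
t=5: q1 h=15  …......[.]....o.…
t=6: q1 h=14  …......[.].....o…
t=7: q1 h=13  …......[.]......…
t=8: q1 h=12  …......[.]......…
t=9: q1 h=11  …......[.]......…
t=10: q1 h=10  …......[.]......…
t=11: q1 h= 9  …......[.]......…
t=12: q1 h= 8  …......[.]......…
t=13: q1 h= 7  …......[.]......…
t=14: q1 h= 6  |......[.]......…
t=15: q1 h= 5  |.....[.]......…
t=16: q1 h= 4  |....[.]......…
t=17: q1 h= 3  |...[.]......…
t=18: q1 h= 2  |..[.]......…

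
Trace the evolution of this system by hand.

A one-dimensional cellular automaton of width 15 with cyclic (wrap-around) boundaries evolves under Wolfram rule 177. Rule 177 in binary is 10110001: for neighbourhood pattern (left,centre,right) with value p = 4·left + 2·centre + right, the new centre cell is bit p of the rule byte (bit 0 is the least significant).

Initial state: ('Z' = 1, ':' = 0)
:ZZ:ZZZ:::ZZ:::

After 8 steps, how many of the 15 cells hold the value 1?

0) :ZZ:ZZZ:::ZZ:::
1) :::Z:Z:ZZ:::ZZZ
2) ZZ::Z:Z::ZZ::Z:
3) ::Z::Z:Z:::Z::Z
4) Z::Z::Z:ZZ::Z::
5) :Z::Z::Z::Z::Z:
6) ::Z::Z::Z::Z::Z
7) Z::Z::Z::Z::Z::
8) :Z::Z::Z::Z::Z:

5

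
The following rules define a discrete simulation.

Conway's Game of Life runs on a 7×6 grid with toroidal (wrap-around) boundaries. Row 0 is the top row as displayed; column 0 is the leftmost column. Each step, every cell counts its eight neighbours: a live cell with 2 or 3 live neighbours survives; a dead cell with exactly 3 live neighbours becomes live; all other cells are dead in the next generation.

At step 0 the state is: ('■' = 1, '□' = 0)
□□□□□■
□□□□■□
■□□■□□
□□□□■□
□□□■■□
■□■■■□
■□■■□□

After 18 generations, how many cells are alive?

7

[0] □□□□□■
□□□□■□
■□□■□□
□□□□■□
□□□■■□
■□■■■□
■□■■□□
[1] □□□■■■
□□□□■■
□□□■■■
□□□□■■
□□■□□□
□□□□□□
■□■□□□
[2] ■□□■□□
■□□□□□
■□□■□□
□□□□□■
□□□□□□
□■□□□□
□□□■■■
[3] ■□□■□□
■■□□□■
■□□□□■
□□□□□□
□□□□□□
□□□□■□
■□■■■■
[4] □□□■□□
□■□□■□
□■□□□■
□□□□□□
□□□□□□
□□□□■□
■■■□□□
[5] ■□□■□□
■□■□■□
■□□□□□
□□□□□□
□□□□□□
□■□□□□
□■■■□□
[6] ■□□□■■
■□□■□□
□■□□□■
□□□□□□
□□□□□□
□■□□□□
■■□■□□
[7] □□■■■□
□■□□□□
■□□□□□
□□□□□□
□□□□□□
■■■□□□
□■■□■□
[8] □□□□■□
□■■■□□
□□□□□□
□□□□□□
□■□□□□
■□■■□□
■□□□■■
[9] ■■■□■□
□□■■□□
□□■□□□
□□□□□□
□■■□□□
■□■■■□
■■□□■□
[10] ■□□□■□
□□□□□□
□□■■□□
□■■□□□
□■■□□□
■□□□■□
□□□□■□
[11] □□□□□■
□□□■□□
□■■■□□
□□□□□□
■□■■□□
□■□■□■
□□□■■□
[12] □□□■□□
□□□■■□
□□■■□□
□□□□□□
■■■■■□
■■□□□■
■□■■□■
[13] □□□□□■
□□□□■□
□□■■■□
□□□□■□
□□■■■□
□□□□□□
□□■■□■
[14] □□□■□■
□□□□■■
□□□□■■
□□□□□■
□□□■■□
□□□□□□
□□□□■□
[15] □□□■□■
■□□■□□
■□□□□□
□□□■□■
□□□□■□
□□□■■□
□□□□■□
[16] □□□■□■
■□□□■■
■□□□■■
□□□□■■
□□□□□■
□□□■■■
□□□□□■
[17] □□□□□□
□□□■□□
□□□■□□
□□□□□□
■□□■□□
■□□□□■
■□□■□■
[18] □□□□■□
□□□□□□
□□□□□□
□□□□□□
■□□□□■
□■□□□□
■□□□■■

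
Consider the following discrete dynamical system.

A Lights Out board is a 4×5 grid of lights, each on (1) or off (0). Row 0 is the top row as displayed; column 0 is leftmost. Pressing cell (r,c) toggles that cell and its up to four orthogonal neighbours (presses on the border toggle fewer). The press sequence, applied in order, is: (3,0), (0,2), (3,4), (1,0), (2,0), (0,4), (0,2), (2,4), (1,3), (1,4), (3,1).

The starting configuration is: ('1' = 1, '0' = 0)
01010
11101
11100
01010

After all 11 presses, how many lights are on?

step 0: 01010
11101
11100
01010
step 1: 01010
11101
01100
10010
step 2: 00100
11001
01100
10010
step 3: 00100
11001
01101
10001
step 4: 10100
00001
11101
10001
step 5: 10100
10001
00101
00001
step 6: 10111
10000
00101
00001
step 7: 11001
10100
00101
00001
step 8: 11001
10101
00110
00000
step 9: 11011
10010
00100
00000
step 10: 11010
10001
00101
00000
step 11: 11010
10001
01101
11100

11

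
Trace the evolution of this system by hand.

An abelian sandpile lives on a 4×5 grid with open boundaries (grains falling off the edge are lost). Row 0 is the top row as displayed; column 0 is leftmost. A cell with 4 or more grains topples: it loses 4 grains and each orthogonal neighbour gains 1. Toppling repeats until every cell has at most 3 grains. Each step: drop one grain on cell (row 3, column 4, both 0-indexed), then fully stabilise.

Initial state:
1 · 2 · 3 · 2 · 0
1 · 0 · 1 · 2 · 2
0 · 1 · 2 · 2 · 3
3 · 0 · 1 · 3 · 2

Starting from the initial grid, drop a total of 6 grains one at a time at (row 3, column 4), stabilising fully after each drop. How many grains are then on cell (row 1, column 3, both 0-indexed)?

0) 1 · 2 · 3 · 2 · 0
1 · 0 · 1 · 2 · 2
0 · 1 · 2 · 2 · 3
3 · 0 · 1 · 3 · 2
1) 1 · 2 · 3 · 2 · 0
1 · 0 · 1 · 2 · 2
0 · 1 · 2 · 2 · 3
3 · 0 · 1 · 3 · 3
2) 1 · 2 · 3 · 2 · 0
1 · 0 · 1 · 3 · 3
0 · 1 · 3 · 0 · 1
3 · 0 · 2 · 1 · 2
3) 1 · 2 · 3 · 2 · 0
1 · 0 · 1 · 3 · 3
0 · 1 · 3 · 0 · 1
3 · 0 · 2 · 1 · 3
4) 1 · 2 · 3 · 2 · 0
1 · 0 · 1 · 3 · 3
0 · 1 · 3 · 0 · 2
3 · 0 · 2 · 2 · 0
5) 1 · 2 · 3 · 2 · 0
1 · 0 · 1 · 3 · 3
0 · 1 · 3 · 0 · 2
3 · 0 · 2 · 2 · 1
6) 1 · 2 · 3 · 2 · 0
1 · 0 · 1 · 3 · 3
0 · 1 · 3 · 0 · 2
3 · 0 · 2 · 2 · 2

3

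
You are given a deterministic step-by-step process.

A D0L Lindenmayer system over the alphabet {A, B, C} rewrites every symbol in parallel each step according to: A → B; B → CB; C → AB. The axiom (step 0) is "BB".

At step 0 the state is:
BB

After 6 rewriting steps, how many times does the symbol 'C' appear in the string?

step 0: BB
step 1: CBCB
step 2: ABCBABCB
step 3: BCBABCBBCBABCB
step 4: CBABCBBCBABCBCBABCBBCBABCB
step 5: ABCBBCBABCBCBABCBBCBABCBABCBBCBABCBCBABCBBCBABCB
step 6: BCBABCBCBABCBBCBABCBABCBBCBABCBCBABCBBCBABCBBCBABCBCBABCBBCBABCBABCBBCBABCBCBABCBBCBABCB

26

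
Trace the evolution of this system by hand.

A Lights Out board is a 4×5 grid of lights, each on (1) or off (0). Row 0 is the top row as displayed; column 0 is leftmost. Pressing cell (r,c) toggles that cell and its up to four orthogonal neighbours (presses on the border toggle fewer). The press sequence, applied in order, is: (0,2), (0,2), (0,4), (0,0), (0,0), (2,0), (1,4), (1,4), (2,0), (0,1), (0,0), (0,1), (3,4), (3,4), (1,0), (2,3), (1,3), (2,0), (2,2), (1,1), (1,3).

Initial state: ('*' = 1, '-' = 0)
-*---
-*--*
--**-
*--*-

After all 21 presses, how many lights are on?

10

step 0: -*---
-*--*
--**-
*--*-
step 1: --**-
-**-*
--**-
*--*-
step 2: -*---
-*--*
--**-
*--*-
step 3: -*-**
-*---
--**-
*--*-
step 4: *--**
**---
--**-
*--*-
step 5: -*-**
-*---
--**-
*--*-
step 6: -*-**
**---
****-
---*-
step 7: -*-*-
**-**
*****
---*-
step 8: -*-**
**---
****-
---*-
step 9: -*-**
-*---
--**-
*--*-
step 10: *-***
-----
--**-
*--*-
step 11: -****
*----
--**-
*--*-
step 12: *--**
**---
--**-
*--*-
step 13: *--**
**---
--***
*---*
step 14: *--**
**---
--**-
*--*-
step 15: ---**
-----
*-**-
*--*-
step 16: ---**
---*-
*---*
*----
step 17: ----*
--*-*
*--**
*----
step 18: ----*
*-*-*
-*-**
-----
step 19: ----*
*---*
--*-*
--*--
step 20: -*--*
-**-*
-**-*
--*--
step 21: -*-**
-*-*-
-****
--*--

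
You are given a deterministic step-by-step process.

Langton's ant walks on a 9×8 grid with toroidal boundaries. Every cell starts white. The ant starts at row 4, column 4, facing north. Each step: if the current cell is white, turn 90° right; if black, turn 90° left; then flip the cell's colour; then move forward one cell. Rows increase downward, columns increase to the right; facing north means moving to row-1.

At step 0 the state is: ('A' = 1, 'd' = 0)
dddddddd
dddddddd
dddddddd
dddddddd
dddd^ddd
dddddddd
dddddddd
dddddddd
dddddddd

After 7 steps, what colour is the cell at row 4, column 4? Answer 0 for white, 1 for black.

0

k=0  dddddddd
dddddddd
dddddddd
dddddddd
dddd^ddd
dddddddd
dddddddd
dddddddd
dddddddd
k=1  dddddddd
dddddddd
dddddddd
dddddddd
ddddA>dd
dddddddd
dddddddd
dddddddd
dddddddd
k=2  dddddddd
dddddddd
dddddddd
dddddddd
ddddAAdd
dddddvdd
dddddddd
dddddddd
dddddddd
k=3  dddddddd
dddddddd
dddddddd
dddddddd
ddddAAdd
dddd<Add
dddddddd
dddddddd
dddddddd
k=4  dddddddd
dddddddd
dddddddd
dddddddd
dddd^Add
ddddAAdd
dddddddd
dddddddd
dddddddd
k=5  dddddddd
dddddddd
dddddddd
dddddddd
ddd<dAdd
ddddAAdd
dddddddd
dddddddd
dddddddd
k=6  dddddddd
dddddddd
dddddddd
ddd^dddd
dddAdAdd
ddddAAdd
dddddddd
dddddddd
dddddddd
k=7  dddddddd
dddddddd
dddddddd
dddA>ddd
dddAdAdd
ddddAAdd
dddddddd
dddddddd
dddddddd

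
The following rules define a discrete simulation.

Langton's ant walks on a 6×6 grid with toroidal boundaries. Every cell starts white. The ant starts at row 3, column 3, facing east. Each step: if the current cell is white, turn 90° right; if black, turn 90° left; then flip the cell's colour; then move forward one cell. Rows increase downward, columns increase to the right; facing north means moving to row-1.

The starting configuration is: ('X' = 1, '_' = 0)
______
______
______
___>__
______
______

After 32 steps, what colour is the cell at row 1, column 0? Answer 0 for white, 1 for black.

t=0: ______
______
______
___>__
______
______
t=1: ______
______
______
___X__
___v__
______
t=2: ______
______
______
___X__
__<X__
______
t=3: ______
______
______
__^X__
__XX__
______
t=4: ______
______
______
__X>__
__XX__
______
t=5: ______
______
___^__
__X___
__XX__
______
t=6: ______
______
___X>_
__X___
__XX__
______
t=7: ______
______
___XX_
__X_v_
__XX__
______
t=8: ______
______
___XX_
__X<X_
__XX__
______
t=9: ______
______
___^X_
__XXX_
__XX__
______
t=10: ______
______
__<_X_
__XXX_
__XX__
______
t=11: ______
__^___
__X_X_
__XXX_
__XX__
______
t=12: ______
__X>__
__X_X_
__XXX_
__XX__
______
t=13: ______
__XX__
__XvX_
__XXX_
__XX__
______
t=14: ______
__XX__
__<XX_
__XXX_
__XX__
______
t=15: ______
__XX__
___XX_
__vXX_
__XX__
______
t=16: ______
__XX__
___XX_
___>X_
__XX__
______
t=17: ______
__XX__
___^X_
____X_
__XX__
______
t=18: ______
__XX__
__<_X_
____X_
__XX__
______
t=19: ______
__^X__
__X_X_
____X_
__XX__
______
t=20: ______
_<_X__
__X_X_
____X_
__XX__
______
t=21: _^____
_X_X__
__X_X_
____X_
__XX__
______
t=22: _X>___
_X_X__
__X_X_
____X_
__XX__
______
t=23: _XX___
_XvX__
__X_X_
____X_
__XX__
______
t=24: _XX___
_<XX__
__X_X_
____X_
__XX__
______
t=25: _XX___
__XX__
_vX_X_
____X_
__XX__
______
t=26: _XX___
__XX__
<XX_X_
____X_
__XX__
______
t=27: _XX___
^_XX__
XXX_X_
____X_
__XX__
______
t=28: _XX___
X>XX__
XXX_X_
____X_
__XX__
______
t=29: _XX___
XXXX__
XvX_X_
____X_
__XX__
______
t=30: _XX___
XXXX__
X_>_X_
____X_
__XX__
______
t=31: _XX___
XX^X__
X___X_
____X_
__XX__
______
t=32: _XX___
X<_X__
X___X_
____X_
__XX__
______

1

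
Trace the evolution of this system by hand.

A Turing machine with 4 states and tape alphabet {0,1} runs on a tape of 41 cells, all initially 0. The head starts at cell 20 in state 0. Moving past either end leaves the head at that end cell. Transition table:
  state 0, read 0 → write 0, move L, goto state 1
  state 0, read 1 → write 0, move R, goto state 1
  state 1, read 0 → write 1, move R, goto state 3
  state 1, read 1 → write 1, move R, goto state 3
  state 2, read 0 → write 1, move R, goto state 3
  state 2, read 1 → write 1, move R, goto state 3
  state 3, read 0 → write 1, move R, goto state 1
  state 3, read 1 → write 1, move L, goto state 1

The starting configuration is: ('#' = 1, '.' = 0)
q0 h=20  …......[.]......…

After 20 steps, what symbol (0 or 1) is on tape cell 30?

step 0: q0 h=20  …......[.]......…
step 1: q1 h=19  …......[.]......…
step 2: q3 h=20  ….....#[.]......…
step 3: q1 h=21  …....##[.]......…
step 4: q3 h=22  …...###[.]......…
step 5: q1 h=23  …..####[.]......…
step 6: q3 h=24  ….#####[.]......…
step 7: q1 h=25  …######[.]......…
step 8: q3 h=26  …######[.]......…
step 9: q1 h=27  …######[.]......…
step 10: q3 h=28  …######[.]......…
step 11: q1 h=29  …######[.]......…
step 12: q3 h=30  …######[.]......…
step 13: q1 h=31  …######[.]......…
step 14: q3 h=32  …######[.]......…
step 15: q1 h=33  …######[.]......…
step 16: q3 h=34  …######[.]......|
step 17: q1 h=35  …######[.].....|
step 18: q3 h=36  …######[.]....|
step 19: q1 h=37  …######[.]...|
step 20: q3 h=38  …######[.]..|

1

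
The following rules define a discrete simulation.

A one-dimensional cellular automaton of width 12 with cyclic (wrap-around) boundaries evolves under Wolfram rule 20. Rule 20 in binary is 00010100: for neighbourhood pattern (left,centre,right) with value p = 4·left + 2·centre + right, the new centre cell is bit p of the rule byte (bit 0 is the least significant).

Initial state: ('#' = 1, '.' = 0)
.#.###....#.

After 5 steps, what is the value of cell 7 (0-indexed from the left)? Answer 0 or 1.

0

t=0: .#.###....#.
t=1: .#....#...##
t=2: .##...##....
t=3: ...#....#...
t=4: ...##...##..
t=5: .....#....#.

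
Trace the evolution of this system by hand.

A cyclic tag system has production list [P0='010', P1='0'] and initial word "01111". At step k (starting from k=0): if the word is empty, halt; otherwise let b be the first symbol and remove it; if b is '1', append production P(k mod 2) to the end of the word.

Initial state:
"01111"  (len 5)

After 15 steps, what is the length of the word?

0

t=0: "01111"  (len 5)
t=1: "1111"  (len 4)
t=2: "1110"  (len 4)
t=3: "110010"  (len 6)
t=4: "100100"  (len 6)
t=5: "00100010"  (len 8)
t=6: "0100010"  (len 7)
t=7: "100010"  (len 6)
t=8: "000100"  (len 6)
t=9: "00100"  (len 5)
t=10: "0100"  (len 4)
t=11: "100"  (len 3)
t=12: "000"  (len 3)
t=13: "00"  (len 2)
t=14: "0"  (len 1)
t=15: (halted — word empty)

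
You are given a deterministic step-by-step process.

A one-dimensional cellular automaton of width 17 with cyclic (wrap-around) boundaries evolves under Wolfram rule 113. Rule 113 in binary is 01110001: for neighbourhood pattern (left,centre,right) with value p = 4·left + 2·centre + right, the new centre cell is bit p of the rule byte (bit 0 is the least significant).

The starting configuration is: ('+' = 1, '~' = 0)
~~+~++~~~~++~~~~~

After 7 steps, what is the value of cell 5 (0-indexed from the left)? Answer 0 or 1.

k=0  ~~+~++~~~~++~~~~~
k=1  +~~+~++++~~++++++
k=2  ++~~+~~~++~~~~~~~
k=3  ~++~~++~~+++++++~
k=4  ~~++~~++~~~~~~~++
k=5  +~~++~~+++++++~~+
k=6  ++~~++~~~~~~~++~~
k=7  ~++~~+++++++~~++~

1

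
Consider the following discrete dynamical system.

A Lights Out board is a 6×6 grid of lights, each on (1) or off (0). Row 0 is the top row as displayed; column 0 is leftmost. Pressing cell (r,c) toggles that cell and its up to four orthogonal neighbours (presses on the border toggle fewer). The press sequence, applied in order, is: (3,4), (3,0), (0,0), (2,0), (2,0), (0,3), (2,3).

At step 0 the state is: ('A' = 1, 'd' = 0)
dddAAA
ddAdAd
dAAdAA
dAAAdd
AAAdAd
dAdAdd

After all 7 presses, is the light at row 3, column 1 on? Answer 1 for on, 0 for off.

0

k=0  dddAAA
ddAdAd
dAAdAA
dAAAdd
AAAdAd
dAdAdd
k=1  dddAAA
ddAdAd
dAAddA
dAAdAA
AAAddd
dAdAdd
k=2  dddAAA
ddAdAd
AAAddA
AdAdAA
dAAddd
dAdAdd
k=3  AAdAAA
AdAdAd
AAAddA
AdAdAA
dAAddd
dAdAdd
k=4  AAdAAA
ddAdAd
ddAddA
ddAdAA
dAAddd
dAdAdd
k=5  AAdAAA
AdAdAd
AAAddA
AdAdAA
dAAddd
dAdAdd
k=6  AAAddA
AdAAAd
AAAddA
AdAdAA
dAAddd
dAdAdd
k=7  AAAddA
AdAdAd
AAdAAA
AdAAAA
dAAddd
dAdAdd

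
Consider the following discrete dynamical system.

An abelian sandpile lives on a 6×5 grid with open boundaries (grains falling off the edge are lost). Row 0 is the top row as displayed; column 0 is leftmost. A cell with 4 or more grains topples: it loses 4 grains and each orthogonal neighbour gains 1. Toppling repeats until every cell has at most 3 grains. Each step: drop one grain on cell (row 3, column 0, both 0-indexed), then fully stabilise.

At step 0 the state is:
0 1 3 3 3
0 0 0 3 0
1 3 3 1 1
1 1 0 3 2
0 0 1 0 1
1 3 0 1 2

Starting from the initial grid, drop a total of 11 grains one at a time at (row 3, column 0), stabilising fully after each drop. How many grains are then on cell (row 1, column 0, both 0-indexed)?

1

gen 0: 0 1 3 3 3
0 0 0 3 0
1 3 3 1 1
1 1 0 3 2
0 0 1 0 1
1 3 0 1 2
gen 1: 0 1 3 3 3
0 0 0 3 0
1 3 3 1 1
2 1 0 3 2
0 0 1 0 1
1 3 0 1 2
gen 2: 0 1 3 3 3
0 0 0 3 0
1 3 3 1 1
3 1 0 3 2
0 0 1 0 1
1 3 0 1 2
gen 3: 0 1 3 3 3
0 0 0 3 0
2 3 3 1 1
0 2 0 3 2
1 0 1 0 1
1 3 0 1 2
gen 4: 0 1 3 3 3
0 0 0 3 0
2 3 3 1 1
1 2 0 3 2
1 0 1 0 1
1 3 0 1 2
gen 5: 0 1 3 3 3
0 0 0 3 0
2 3 3 1 1
2 2 0 3 2
1 0 1 0 1
1 3 0 1 2
gen 6: 0 1 3 3 3
0 0 0 3 0
2 3 3 1 1
3 2 0 3 2
1 0 1 0 1
1 3 0 1 2
gen 7: 0 1 3 3 3
0 0 0 3 0
3 3 3 1 1
0 3 0 3 2
2 0 1 0 1
1 3 0 1 2
gen 8: 0 1 3 3 3
0 0 0 3 0
3 3 3 1 1
1 3 0 3 2
2 0 1 0 1
1 3 0 1 2
gen 9: 0 1 3 3 3
0 0 0 3 0
3 3 3 1 1
2 3 0 3 2
2 0 1 0 1
1 3 0 1 2
gen 10: 0 1 3 3 3
0 0 0 3 0
3 3 3 1 1
3 3 0 3 2
2 0 1 0 1
1 3 0 1 2
gen 11: 0 1 3 3 3
1 1 1 3 0
1 2 0 2 1
2 1 2 3 2
3 1 1 0 1
1 3 0 1 2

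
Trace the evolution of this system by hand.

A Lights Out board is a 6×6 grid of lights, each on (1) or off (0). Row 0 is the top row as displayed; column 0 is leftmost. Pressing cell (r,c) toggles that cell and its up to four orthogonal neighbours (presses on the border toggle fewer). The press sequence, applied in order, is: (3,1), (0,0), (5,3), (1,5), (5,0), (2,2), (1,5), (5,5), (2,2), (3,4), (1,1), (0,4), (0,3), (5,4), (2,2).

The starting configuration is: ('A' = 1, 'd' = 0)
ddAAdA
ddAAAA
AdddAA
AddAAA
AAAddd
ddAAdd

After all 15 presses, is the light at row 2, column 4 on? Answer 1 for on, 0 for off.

t=0: ddAAdA
ddAAAA
AdddAA
AddAAA
AAAddd
ddAAdd
t=1: ddAAdA
ddAAAA
AAddAA
dAAAAA
AdAddd
ddAAdd
t=2: AAAAdA
AdAAAA
AAddAA
dAAAAA
AdAddd
ddAAdd
t=3: AAAAdA
AdAAAA
AAddAA
dAAAAA
AdAAdd
ddddAd
t=4: AAAAdd
AdAAdd
AAddAd
dAAAAA
AdAAdd
ddddAd
t=5: AAAAdd
AdAAdd
AAddAd
dAAAAA
ddAAdd
AAddAd
t=6: AAAAdd
AddAdd
AdAAAd
dAdAAA
ddAAdd
AAddAd
t=7: AAAAdA
AddAAA
AdAAAA
dAdAAA
ddAAdd
AAddAd
t=8: AAAAdA
AddAAA
AdAAAA
dAdAAA
ddAAdA
AAdddA
t=9: AAAAdA
AdAAAA
AAddAA
dAAAAA
ddAAdA
AAdddA
t=10: AAAAdA
AdAAAA
AAdddA
dAAddd
ddAAAA
AAdddA
t=11: AdAAdA
dAdAAA
AddddA
dAAddd
ddAAAA
AAdddA
t=12: AdAdAd
dAdAdA
AddddA
dAAddd
ddAAAA
AAdddA
t=13: AddAdd
dAdddA
AddddA
dAAddd
ddAAAA
AAdddA
t=14: AddAdd
dAdddA
AddddA
dAAddd
ddAAdA
AAdAAd
t=15: AddAdd
dAAddA
AAAAdA
dAdddd
ddAAdA
AAdAAd

0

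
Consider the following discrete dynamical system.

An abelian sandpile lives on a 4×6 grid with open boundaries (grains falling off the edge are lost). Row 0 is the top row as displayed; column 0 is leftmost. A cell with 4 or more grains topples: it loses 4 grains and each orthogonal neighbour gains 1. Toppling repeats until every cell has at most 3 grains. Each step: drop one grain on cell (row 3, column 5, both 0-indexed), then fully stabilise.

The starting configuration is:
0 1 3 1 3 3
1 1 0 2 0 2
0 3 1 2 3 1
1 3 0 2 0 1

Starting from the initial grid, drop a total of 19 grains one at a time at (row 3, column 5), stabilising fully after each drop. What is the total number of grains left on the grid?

41

gen 0: 0 1 3 1 3 3
1 1 0 2 0 2
0 3 1 2 3 1
1 3 0 2 0 1
gen 1: 0 1 3 1 3 3
1 1 0 2 0 2
0 3 1 2 3 1
1 3 0 2 0 2
gen 2: 0 1 3 1 3 3
1 1 0 2 0 2
0 3 1 2 3 1
1 3 0 2 0 3
gen 3: 0 1 3 1 3 3
1 1 0 2 0 2
0 3 1 2 3 2
1 3 0 2 1 0
gen 4: 0 1 3 1 3 3
1 1 0 2 0 2
0 3 1 2 3 2
1 3 0 2 1 1
gen 5: 0 1 3 1 3 3
1 1 0 2 0 2
0 3 1 2 3 2
1 3 0 2 1 2
gen 6: 0 1 3 1 3 3
1 1 0 2 0 2
0 3 1 2 3 2
1 3 0 2 1 3
gen 7: 0 1 3 1 3 3
1 1 0 2 0 2
0 3 1 2 3 3
1 3 0 2 2 0
gen 8: 0 1 3 1 3 3
1 1 0 2 0 2
0 3 1 2 3 3
1 3 0 2 2 1
gen 9: 0 1 3 1 3 3
1 1 0 2 0 2
0 3 1 2 3 3
1 3 0 2 2 2
gen 10: 0 1 3 1 3 3
1 1 0 2 0 2
0 3 1 2 3 3
1 3 0 2 2 3
gen 11: 0 1 3 1 3 3
1 1 0 2 1 3
0 3 1 3 1 1
1 3 0 3 0 2
gen 12: 0 1 3 1 3 3
1 1 0 2 1 3
0 3 1 3 1 1
1 3 0 3 0 3
gen 13: 0 1 3 1 3 3
1 1 0 2 1 3
0 3 1 3 1 2
1 3 0 3 1 0
gen 14: 0 1 3 1 3 3
1 1 0 2 1 3
0 3 1 3 1 2
1 3 0 3 1 1
gen 15: 0 1 3 1 3 3
1 1 0 2 1 3
0 3 1 3 1 2
1 3 0 3 1 2
gen 16: 0 1 3 1 3 3
1 1 0 2 1 3
0 3 1 3 1 2
1 3 0 3 1 3
gen 17: 0 1 3 1 3 3
1 1 0 2 1 3
0 3 1 3 1 3
1 3 0 3 2 0
gen 18: 0 1 3 1 3 3
1 1 0 2 1 3
0 3 1 3 1 3
1 3 0 3 2 1
gen 19: 0 1 3 1 3 3
1 1 0 2 1 3
0 3 1 3 1 3
1 3 0 3 2 2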